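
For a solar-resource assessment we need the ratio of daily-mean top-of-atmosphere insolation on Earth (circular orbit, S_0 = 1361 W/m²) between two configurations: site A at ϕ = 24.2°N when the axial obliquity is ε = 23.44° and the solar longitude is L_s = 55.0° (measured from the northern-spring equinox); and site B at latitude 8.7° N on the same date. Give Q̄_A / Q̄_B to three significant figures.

Q̄_A / Q̄_B ≈ 1.07

— Configuration A (ϕ=+24.2°):
Solar declination: sin δ = sin ε · sin L_s = sin 23.44° × sin 55.0° = 0.32585, so δ = +19.017°.
cos h₀ = −tan(+24.2°) tan(+19.017°) = -0.1549, h₀ = 1.7263 rad.
Bracket: h₀ sin ϕ sin δ + cos ϕ cos δ sin h₀ = 1.7263×0.40992×0.32585 + 0.91212×0.94542×0.98793 = 0.230586 + 0.851928 = 1.082514.
Q̄ = (S_0/π) × [bracket] = (1361/π) × 1.082514 = 468.97 W/m².
— Configuration B (ϕ=+8.7°):
cos h₀ = −tan(+8.7°) tan(+19.017°) = -0.0527, h₀ = 1.6236 rad.
Bracket: h₀ sin ϕ sin δ + cos ϕ cos δ sin h₀ = 1.6236×0.15126×0.32585 + 0.98849×0.94542×0.99861 = 0.080024 + 0.933239 = 1.013263.
Q̄ = (S_0/π) × [bracket] = (1361/π) × 1.013263 = 438.97 W/m².
Ratio Q̄_A / Q̄_B = 468.97 / 438.97 = 1.068.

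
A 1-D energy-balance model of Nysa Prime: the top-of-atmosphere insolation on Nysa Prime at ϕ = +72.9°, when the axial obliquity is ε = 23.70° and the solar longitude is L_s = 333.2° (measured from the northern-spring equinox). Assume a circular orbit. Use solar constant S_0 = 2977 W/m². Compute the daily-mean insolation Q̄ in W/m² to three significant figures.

Solar declination: sin δ = sin ε · sin L_s = sin 23.70° × sin 333.2° = -0.18123, so δ = -10.441°.
cos h₀ = −tan(+72.9°) tan(-10.441°) = 0.5990, h₀ = 0.9285 rad.
Bracket: h₀ sin ϕ sin δ + cos ϕ cos δ sin h₀ = 0.9285×0.95579×-0.18123 + 0.29404×0.98344×0.80074 = -0.160833 + 0.231551 = 0.070718.
Q̄ = (S_0/π) × [bracket] = (2977/π) × 0.070718 = 67.01 W/m².

Q̄ ≈ 67.0 W/m²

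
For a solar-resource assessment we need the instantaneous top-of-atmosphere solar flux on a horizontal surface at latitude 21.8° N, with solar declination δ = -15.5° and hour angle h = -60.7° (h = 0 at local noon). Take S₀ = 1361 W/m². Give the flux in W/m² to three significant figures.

461 W/m²

cos θ_z = sin φ sin δ + cos φ cos δ cos h = -0.099244 + 0.437859 = 0.338615.
Flux = S₀ · cos θ_z = 1361 × 0.338615 = 460.9 W/m².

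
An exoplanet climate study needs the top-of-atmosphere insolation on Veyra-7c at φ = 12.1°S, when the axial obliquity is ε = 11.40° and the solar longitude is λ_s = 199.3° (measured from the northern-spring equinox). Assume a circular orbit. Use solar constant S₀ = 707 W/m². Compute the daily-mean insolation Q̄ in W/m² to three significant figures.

Q̄ ≈ 224 W/m²

Solar declination: sin δ = sin ε · sin λ_s = sin 11.40° × sin 199.3° = -0.06533, so δ = -3.746°.
cos H₀ = −tan(-12.1°) tan(-3.746°) = -0.0140, H₀ = 1.5848 rad.
Bracket: H₀ sin φ sin δ + cos φ cos δ sin H₀ = 1.5848×-0.20962×-0.06533 + 0.97778×0.99786×0.99990 = 0.021703 + 0.975590 = 0.997293.
Q̄ = (S₀/π) × [bracket] = (707/π) × 0.997293 = 224.4 W/m².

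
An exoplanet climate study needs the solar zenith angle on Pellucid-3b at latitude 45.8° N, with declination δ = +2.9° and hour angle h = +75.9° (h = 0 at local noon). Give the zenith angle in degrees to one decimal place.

θ_z = 78.1°

cos θ_z = sin φ sin δ + cos φ cos δ cos h = 0.036271 + 0.169622 = 0.205893.
θ_z = arccos(0.205893) = 78.1°.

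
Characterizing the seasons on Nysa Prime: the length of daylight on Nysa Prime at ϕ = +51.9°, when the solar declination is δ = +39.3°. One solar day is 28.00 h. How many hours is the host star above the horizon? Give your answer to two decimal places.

28.00 h

Sunrise equation: cos h₀ = −tan ϕ · tan δ = -1.0439 ≤ −1, so the host star never sets (polar day) and h₀ = π.
Daylight = 2h₀/(2π) × 28.00 h = (3.1416/π) × 28.00 = 28.00 h.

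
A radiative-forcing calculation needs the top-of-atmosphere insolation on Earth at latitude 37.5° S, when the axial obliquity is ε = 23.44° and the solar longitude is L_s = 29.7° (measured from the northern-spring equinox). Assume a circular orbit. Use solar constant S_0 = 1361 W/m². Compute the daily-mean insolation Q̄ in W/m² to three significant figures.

Solar declination: sin δ = sin ε · sin L_s = sin 23.44° × sin 29.7° = 0.19709, so δ = +11.367°.
cos h₀ = −tan(-37.5°) tan(+11.367°) = 0.1543, h₀ = 1.4159 rad.
Bracket: h₀ sin ϕ sin δ + cos ϕ cos δ sin h₀ = 1.4159×-0.60876×0.19709 + 0.79335×0.98039×0.98803 = -0.169880 + 0.768482 = 0.598602.
Q̄ = (S_0/π) × [bracket] = (1361/π) × 0.598602 = 259.3 W/m².

Q̄ ≈ 259 W/m²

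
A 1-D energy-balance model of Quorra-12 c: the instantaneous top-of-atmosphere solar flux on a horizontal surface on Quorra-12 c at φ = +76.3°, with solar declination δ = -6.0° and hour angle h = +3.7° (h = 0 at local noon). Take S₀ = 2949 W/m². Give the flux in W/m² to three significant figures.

394 W/m²

cos θ_z = sin φ sin δ + cos φ cos δ cos h = -0.101555 + 0.235050 = 0.133495.
Flux = S₀ · cos θ_z = 2949 × 0.133495 = 393.7 W/m².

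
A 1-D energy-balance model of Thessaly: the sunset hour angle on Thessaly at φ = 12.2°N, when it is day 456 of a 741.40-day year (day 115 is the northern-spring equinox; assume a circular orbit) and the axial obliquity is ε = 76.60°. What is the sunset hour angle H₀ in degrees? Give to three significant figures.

Solar longitude: λ_s = 360° × (456 − 115)/741.40 = 165.579°.
sin δ = sin 76.60° × sin 165.579° = 0.24227, so δ = +14.021°.
cos H₀ = −tan φ · tan δ = −tan(+12.2°) × tan(+14.021°) = -0.0540, so H₀ = 1.6248 rad = 93.09°.

H₀ = 93.1°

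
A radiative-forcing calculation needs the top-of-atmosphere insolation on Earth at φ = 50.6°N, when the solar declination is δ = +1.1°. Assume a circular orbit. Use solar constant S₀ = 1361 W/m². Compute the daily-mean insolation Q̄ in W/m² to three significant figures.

cos H₀ = −tan(+50.6°) tan(+1.100°) = -0.0234, H₀ = 1.5942 rad.
Bracket: H₀ sin φ sin δ + cos φ cos δ sin H₀ = 1.5942×0.77273×0.01920 + 0.63473×0.99982×0.99973 = 0.023652 + 0.634444 = 0.658096.
Q̄ = (S₀/π) × [bracket] = (1361/π) × 0.658096 = 285.1 W/m².

Q̄ ≈ 285 W/m²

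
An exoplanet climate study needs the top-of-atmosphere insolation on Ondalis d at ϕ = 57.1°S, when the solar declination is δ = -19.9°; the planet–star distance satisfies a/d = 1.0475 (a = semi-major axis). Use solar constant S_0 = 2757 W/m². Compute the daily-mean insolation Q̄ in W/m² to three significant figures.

cos h₀ = −tan(-57.1°) tan(-19.900°) = -0.5596, h₀ = 2.1646 rad.
Bracket: h₀ sin ϕ sin δ + cos ϕ cos δ sin h₀ = 2.1646×-0.83962×-0.34038 + 0.54317×0.94029×0.82879 = 0.618621 + 0.423294 = 1.041915.
Inverse-square distance factor (a/d)² = 1.0475² = 1.097256.
Q̄ = (S_0/π) × 1.097256 × [bracket] = (2757/π) × 1.097256 × 1.041915 = 1003 W/m².

Q̄ ≈ 1.00e+03 W/m²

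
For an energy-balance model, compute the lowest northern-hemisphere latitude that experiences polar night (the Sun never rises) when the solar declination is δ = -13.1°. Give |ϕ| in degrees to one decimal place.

|ϕ| = 76.9°

Polar night requires cos h₀ = −tan ϕ tan δ ≥ 1, i.e. tan ϕ tan δ ≤ −1.
The boundary is |tan ϕ| · |tan δ| = 1, so |ϕ| = 90° − |δ| = 90° − 13.1° = 76.9° in the northern hemisphere.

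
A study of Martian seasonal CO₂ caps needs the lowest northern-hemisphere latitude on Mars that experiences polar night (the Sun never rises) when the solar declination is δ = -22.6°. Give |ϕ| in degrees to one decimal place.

|ϕ| = 67.4°

Polar night requires cos h₀ = −tan ϕ tan δ ≥ 1, i.e. tan ϕ tan δ ≤ −1.
The boundary is |tan ϕ| · |tan δ| = 1, so |ϕ| = 90° − |δ| = 90° − 22.6° = 67.4° in the northern hemisphere.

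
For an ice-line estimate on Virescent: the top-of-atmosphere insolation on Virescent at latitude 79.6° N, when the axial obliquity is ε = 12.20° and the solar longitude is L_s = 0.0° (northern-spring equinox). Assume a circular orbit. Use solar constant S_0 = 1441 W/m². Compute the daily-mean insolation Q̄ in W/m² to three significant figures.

Solar declination: sin δ = sin ε · sin L_s = sin 12.20° × sin 0.0° = 0.00000, so δ = +0.000°.
cos h₀ = −tan(+79.6°) tan(+0.000°) = -0.0000, h₀ = 1.5708 rad.
Bracket: h₀ sin ϕ sin δ + cos ϕ cos δ sin h₀ = 1.5708×0.98357×0.00000 + 0.18052×1.00000×1.00000 = 0.000000 + 0.180520 = 0.180520.
Q̄ = (S_0/π) × [bracket] = (1441/π) × 0.180520 = 82.80 W/m².

Q̄ ≈ 82.8 W/m²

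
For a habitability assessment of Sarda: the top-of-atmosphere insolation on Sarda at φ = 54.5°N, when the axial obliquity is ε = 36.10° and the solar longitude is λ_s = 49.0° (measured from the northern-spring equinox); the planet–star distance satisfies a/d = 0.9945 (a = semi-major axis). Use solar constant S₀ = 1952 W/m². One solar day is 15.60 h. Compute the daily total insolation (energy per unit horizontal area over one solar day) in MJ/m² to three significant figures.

Solar declination: sin δ = sin ε · sin λ_s = sin 36.10° × sin 49.0° = 0.44467, so δ = +26.402°.
cos H₀ = −tan(+54.5°) tan(+26.402°) = -0.6960, H₀ = 2.3406 rad.
Bracket: H₀ sin φ sin δ + cos φ cos δ sin H₀ = 2.3406×0.81412×0.44467 + 0.58070×0.89569×0.71804 = 0.847332 + 0.373472 = 1.220804.
Inverse-square distance factor (a/d)² = 0.9945² = 0.989030.
Q̄ = (S₀/π) × 0.989030 × [bracket] = (1952/π) × 0.989030 × 1.220804 = 750.21 W/m².
Daily total = Q̄ × 15.60 h × 3600 s/h = 750.21 × 15.60 × 3600 / 10⁶ = 42.13 MJ/m².

42.1 MJ/m²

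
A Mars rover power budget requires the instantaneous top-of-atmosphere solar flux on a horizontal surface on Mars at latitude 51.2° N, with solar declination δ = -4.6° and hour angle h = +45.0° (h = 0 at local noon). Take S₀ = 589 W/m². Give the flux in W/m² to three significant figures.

223 W/m²

cos θ_z = sin φ sin δ + cos φ cos δ cos h = -0.062502 + 0.441649 = 0.379147.
Flux = S₀ · cos θ_z = 589 × 0.379147 = 223.3 W/m².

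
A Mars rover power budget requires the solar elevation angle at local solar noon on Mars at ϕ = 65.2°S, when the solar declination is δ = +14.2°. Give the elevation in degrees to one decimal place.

10.6°

At local noon the hour angle is zero, so the zenith angle equals |ϕ − δ| = |-65.2° − (+14.200°)| = 79.400°.
Elevation = 90° − 79.400° = 10.6°.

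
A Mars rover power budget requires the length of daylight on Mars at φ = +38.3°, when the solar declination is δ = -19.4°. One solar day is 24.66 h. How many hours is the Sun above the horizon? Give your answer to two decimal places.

10.12 h

cos H₀ = −tan φ · tan δ = −tan(+38.3°) × tan(-19.400°) = 0.2781, so H₀ = 1.2890 rad = 73.85°.
Daylight = 2H₀/(2π) × 24.66 h = (1.2890/π) × 24.66 = 10.12 h.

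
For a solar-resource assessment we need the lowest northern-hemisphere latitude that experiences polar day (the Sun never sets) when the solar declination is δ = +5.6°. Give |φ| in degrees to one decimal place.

Polar day requires cos H₀ = −tan φ tan δ ≤ −1, i.e. tan φ tan δ ≥ 1.
The boundary is |tan φ| · |tan δ| = 1, so |φ| = 90° − |δ| = 90° − 5.6° = 84.4° in the northern hemisphere.

|φ| = 84.4°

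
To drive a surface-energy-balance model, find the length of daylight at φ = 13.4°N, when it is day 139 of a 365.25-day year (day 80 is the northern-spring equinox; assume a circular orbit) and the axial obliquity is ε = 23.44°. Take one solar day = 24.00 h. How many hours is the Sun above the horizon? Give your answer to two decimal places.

12.65 h

Solar longitude: λ_s = 360° × (139 − 80)/365.25 = 58.152°.
sin δ = sin 23.44° × sin 58.152° = 0.33790, so δ = +19.749°.
cos H₀ = −tan φ · tan δ = −tan(+13.4°) × tan(+19.749°) = -0.0855, so H₀ = 1.6564 rad = 94.91°.
Daylight = 2H₀/(2π) × 24.00 h = (1.6564/π) × 24.00 = 12.65 h.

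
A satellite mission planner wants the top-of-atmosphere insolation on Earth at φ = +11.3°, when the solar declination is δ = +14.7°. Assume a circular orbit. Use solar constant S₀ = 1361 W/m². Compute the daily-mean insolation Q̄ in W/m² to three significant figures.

cos H₀ = −tan(+11.3°) tan(+14.700°) = -0.0524, H₀ = 1.6232 rad.
Bracket: H₀ sin φ sin δ + cos φ cos δ sin H₀ = 1.6232×0.19595×0.25376 + 0.98061×0.96727×0.99863 = 0.080712 + 0.947215 = 1.027927.
Q̄ = (S₀/π) × [bracket] = (1361/π) × 1.027927 = 445.3 W/m².

Q̄ ≈ 445 W/m²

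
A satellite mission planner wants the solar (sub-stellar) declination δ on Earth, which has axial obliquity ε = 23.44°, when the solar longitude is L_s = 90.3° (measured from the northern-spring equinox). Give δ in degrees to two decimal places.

δ = +23.44°

sin δ = sin ε · sin L_s = sin 23.44° × sin 90.3° = 0.397783.
δ = arcsin(0.397783) = +23.44°.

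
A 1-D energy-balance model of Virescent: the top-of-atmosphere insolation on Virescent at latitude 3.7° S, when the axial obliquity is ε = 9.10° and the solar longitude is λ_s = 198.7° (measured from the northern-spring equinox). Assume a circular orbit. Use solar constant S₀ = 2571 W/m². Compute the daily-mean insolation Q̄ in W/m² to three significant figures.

Solar declination: sin δ = sin ε · sin λ_s = sin 9.10° × sin 198.7° = -0.05071, so δ = -2.907°.
cos H₀ = −tan(-3.7°) tan(-2.907°) = -0.0033, H₀ = 1.5741 rad.
Bracket: H₀ sin φ sin δ + cos φ cos δ sin H₀ = 1.5741×-0.06453×-0.05071 + 0.99792×0.99871×0.99999 = 0.005151 + 0.996623 = 1.001774.
Q̄ = (S₀/π) × [bracket] = (2571/π) × 1.001774 = 819.8 W/m².

Q̄ ≈ 820 W/m²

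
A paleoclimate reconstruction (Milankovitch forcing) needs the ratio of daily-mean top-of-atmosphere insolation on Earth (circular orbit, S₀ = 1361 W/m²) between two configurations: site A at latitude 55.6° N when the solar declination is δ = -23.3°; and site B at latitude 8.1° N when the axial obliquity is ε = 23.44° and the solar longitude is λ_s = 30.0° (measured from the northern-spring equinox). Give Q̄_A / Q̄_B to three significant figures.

— Configuration A (φ=+55.6°):
cos H₀ = −tan(+55.6°) tan(-23.300°) = 0.6290, H₀ = 0.8906 rad.
Bracket: H₀ sin φ sin δ + cos φ cos δ sin H₀ = 0.8906×0.82511×-0.39555 + 0.56497×0.91845×0.77743 = -0.290667 + 0.403406 = 0.112739.
Q̄ = (S₀/π) × [bracket] = (1361/π) × 0.112739 = 48.841 W/m².
— Configuration B (φ=+8.1°):
Solar declination: sin δ = sin ε · sin λ_s = sin 23.44° × sin 30.0° = 0.19889, so δ = +11.472°.
cos H₀ = −tan(+8.1°) tan(+11.472°) = -0.0289, H₀ = 1.5997 rad.
Bracket: H₀ sin φ sin δ + cos φ cos δ sin H₀ = 1.5997×0.14090×0.19889 + 0.99002×0.98002×0.99958 = 0.044829 + 0.969832 = 1.014661.
Q̄ = (S₀/π) × [bracket] = (1361/π) × 1.014661 = 439.57 W/m².
Ratio Q̄_A / Q̄_B = 48.841 / 439.57 = 0.1111.

Q̄_A / Q̄_B ≈ 0.111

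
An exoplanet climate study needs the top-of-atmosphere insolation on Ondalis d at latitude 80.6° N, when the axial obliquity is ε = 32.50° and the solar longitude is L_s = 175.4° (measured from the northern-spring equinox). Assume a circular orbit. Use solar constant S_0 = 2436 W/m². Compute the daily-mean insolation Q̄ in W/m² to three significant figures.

Solar declination: sin δ = sin ε · sin L_s = sin 32.50° × sin 175.4° = 0.04309, so δ = +2.470°.
cos h₀ = −tan(+80.6°) tan(+2.470°) = -0.2605, h₀ = 1.8344 rad.
Bracket: h₀ sin ϕ sin δ + cos ϕ cos δ sin h₀ = 1.8344×0.98657×0.04309 + 0.16333×0.99907×0.96547 = 0.077983 + 0.157544 = 0.235527.
Q̄ = (S_0/π) × [bracket] = (2436/π) × 0.235527 = 182.6 W/m².

Q̄ ≈ 183 W/m²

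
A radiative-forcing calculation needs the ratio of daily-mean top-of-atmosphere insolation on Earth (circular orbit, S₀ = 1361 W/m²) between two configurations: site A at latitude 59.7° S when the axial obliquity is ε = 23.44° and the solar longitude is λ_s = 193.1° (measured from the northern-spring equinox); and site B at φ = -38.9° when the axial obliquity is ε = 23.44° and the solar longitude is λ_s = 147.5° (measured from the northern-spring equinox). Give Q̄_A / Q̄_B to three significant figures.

— Configuration A (φ=-59.7°):
Solar declination: sin δ = sin ε · sin λ_s = sin 23.44° × sin 193.1° = -0.09016, so δ = -5.173°.
cos H₀ = −tan(-59.7°) tan(-5.173°) = -0.1549, H₀ = 1.7263 rad.
Bracket: H₀ sin φ sin δ + cos φ cos δ sin H₀ = 1.7263×-0.86340×-0.09016 + 0.50453×0.99593×0.98793 = 0.134382 + 0.496412 = 0.630794.
Q̄ = (S₀/π) × [bracket] = (1361/π) × 0.630794 = 273.27 W/m².
— Configuration B (φ=-38.9°):
Solar declination: sin δ = sin ε · sin λ_s = sin 23.44° × sin 147.5° = 0.21373, so δ = +12.341°.
cos H₀ = −tan(-38.9°) tan(+12.341°) = 0.1765, H₀ = 1.3933 rad.
Bracket: H₀ sin φ sin δ + cos φ cos δ sin H₀ = 1.3933×-0.62796×0.21373 + 0.77824×0.97689×0.98429 = -0.187000 + 0.748311 = 0.561311.
Q̄ = (S₀/π) × [bracket] = (1361/π) × 0.561311 = 243.17 W/m².
Ratio Q̄_A / Q̄_B = 273.27 / 243.17 = 1.124.

Q̄_A / Q̄_B ≈ 1.12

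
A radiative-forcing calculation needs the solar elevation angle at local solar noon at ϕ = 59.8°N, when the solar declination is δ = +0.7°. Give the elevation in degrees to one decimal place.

30.9°

At local noon the hour angle is zero, so the zenith angle equals |ϕ − δ| = |+59.8° − (+0.700°)| = 59.100°.
Elevation = 90° − 59.100° = 30.9°.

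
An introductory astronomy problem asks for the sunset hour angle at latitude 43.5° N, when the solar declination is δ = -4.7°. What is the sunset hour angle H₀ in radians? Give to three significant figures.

cos H₀ = −tan φ · tan δ = −tan(+43.5°) × tan(-4.700°) = 0.0780, so H₀ = 1.4927 rad = 85.53°.

H₀ = 1.49 rad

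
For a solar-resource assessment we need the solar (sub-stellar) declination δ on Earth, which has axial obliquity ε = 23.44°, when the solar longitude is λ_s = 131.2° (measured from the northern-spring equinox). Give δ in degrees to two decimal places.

sin δ = sin ε · sin λ_s = sin 23.44° × sin 131.2° = 0.299302.
δ = arcsin(0.299302) = +17.42°.

δ = +17.42°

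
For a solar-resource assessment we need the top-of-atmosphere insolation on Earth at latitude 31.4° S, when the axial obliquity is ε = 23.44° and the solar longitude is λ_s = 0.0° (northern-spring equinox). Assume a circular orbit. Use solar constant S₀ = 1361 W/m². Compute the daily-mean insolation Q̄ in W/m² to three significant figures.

Q̄ ≈ 370 W/m²

Solar declination: sin δ = sin ε · sin λ_s = sin 23.44° × sin 0.0° = 0.00000, so δ = +0.000°.
cos H₀ = −tan(-31.4°) tan(+0.000°) = 0.0000, H₀ = 1.5708 rad.
Bracket: H₀ sin φ sin δ + cos φ cos δ sin H₀ = 1.5708×-0.52101×0.00000 + 0.85355×1.00000×1.00000 = -0.000000 + 0.853550 = 0.853550.
Q̄ = (S₀/π) × [bracket] = (1361/π) × 0.853550 = 369.8 W/m².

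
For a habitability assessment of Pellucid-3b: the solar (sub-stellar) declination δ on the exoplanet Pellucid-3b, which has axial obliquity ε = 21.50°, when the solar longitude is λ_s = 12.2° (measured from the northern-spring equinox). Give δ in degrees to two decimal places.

sin δ = sin ε · sin λ_s = sin 21.50° × sin 12.2° = 0.077451.
δ = arcsin(0.077451) = +4.44°.

δ = +4.44°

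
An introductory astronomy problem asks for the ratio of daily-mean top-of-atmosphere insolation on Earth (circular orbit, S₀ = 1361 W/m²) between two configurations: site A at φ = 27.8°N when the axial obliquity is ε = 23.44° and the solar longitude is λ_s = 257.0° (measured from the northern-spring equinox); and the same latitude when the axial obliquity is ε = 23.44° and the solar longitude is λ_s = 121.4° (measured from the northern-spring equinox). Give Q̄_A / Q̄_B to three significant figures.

— Configuration A (φ=+27.8°):
Solar declination: sin δ = sin ε · sin λ_s = sin 23.44° × sin 257.0° = -0.38759, so δ = -22.805°.
cos H₀ = −tan(+27.8°) tan(-22.805°) = 0.2217, H₀ = 1.3473 rad.
Bracket: H₀ sin φ sin δ + cos φ cos δ sin H₀ = 1.3473×0.46639×-0.38759 + 0.88458×0.92183×0.97512 = -0.243549 + 0.795144 = 0.551595.
Q̄ = (S₀/π) × [bracket] = (1361/π) × 0.551595 = 238.96 W/m².
— Configuration B (φ=+27.8°):
Solar declination: sin δ = sin ε · sin λ_s = sin 23.44° × sin 121.4° = 0.33953, so δ = +19.848°.
cos H₀ = −tan(+27.8°) tan(+19.848°) = -0.1903, H₀ = 1.7623 rad.
Bracket: H₀ sin φ sin δ + cos φ cos δ sin H₀ = 1.7623×0.46639×0.33953 + 0.88458×0.94059×0.98172 = 0.279066 + 0.816818 = 1.095884.
Q̄ = (S₀/π) × [bracket] = (1361/π) × 1.095884 = 474.76 W/m².
Ratio Q̄_A / Q̄_B = 238.96 / 474.76 = 0.5033.

Q̄_A / Q̄_B ≈ 0.503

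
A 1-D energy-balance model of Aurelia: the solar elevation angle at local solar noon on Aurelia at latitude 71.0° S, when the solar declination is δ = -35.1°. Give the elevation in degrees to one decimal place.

54.1°

At local noon the hour angle is zero, so the zenith angle equals |ϕ − δ| = |-71.0° − (-35.100°)| = 35.900°.
Elevation = 90° − 35.900° = 54.1°.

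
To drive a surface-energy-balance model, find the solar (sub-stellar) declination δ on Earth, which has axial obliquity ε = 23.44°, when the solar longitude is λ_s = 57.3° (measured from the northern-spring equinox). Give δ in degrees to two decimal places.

δ = +19.56°

sin δ = sin ε · sin λ_s = sin 23.44° × sin 57.3° = 0.334743.
δ = arcsin(0.334743) = +19.56°.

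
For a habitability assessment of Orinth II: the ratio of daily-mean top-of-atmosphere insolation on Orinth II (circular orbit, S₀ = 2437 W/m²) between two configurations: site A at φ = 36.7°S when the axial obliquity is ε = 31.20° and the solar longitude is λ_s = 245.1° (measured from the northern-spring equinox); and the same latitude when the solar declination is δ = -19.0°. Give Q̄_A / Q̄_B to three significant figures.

— Configuration A (φ=-36.7°):
Solar declination: sin δ = sin ε · sin λ_s = sin 31.20° × sin 245.1° = -0.46987, so δ = -28.026°.
cos H₀ = −tan(-36.7°) tan(-28.026°) = -0.3968, H₀ = 1.9788 rad.
Bracket: H₀ sin φ sin δ + cos φ cos δ sin H₀ = 1.9788×-0.59763×-0.46987 + 0.80178×0.88273×0.91792 = 0.555664 + 0.649663 = 1.205327.
Q̄ = (S₀/π) × [bracket] = (2437/π) × 1.205327 = 935.00 W/m².
— Configuration B (φ=-36.7°):
cos H₀ = −tan(-36.7°) tan(-19.000°) = -0.2567, H₀ = 1.8304 rad.
Bracket: H₀ sin φ sin δ + cos φ cos δ sin H₀ = 1.8304×-0.59763×-0.32557 + 0.80178×0.94552×0.96650 = 0.356142 + 0.732703 = 1.088845.
Q̄ = (S₀/π) × [bracket] = (2437/π) × 1.088845 = 844.64 W/m².
Ratio Q̄_A / Q̄_B = 935.00 / 844.64 = 1.107.

Q̄_A / Q̄_B ≈ 1.11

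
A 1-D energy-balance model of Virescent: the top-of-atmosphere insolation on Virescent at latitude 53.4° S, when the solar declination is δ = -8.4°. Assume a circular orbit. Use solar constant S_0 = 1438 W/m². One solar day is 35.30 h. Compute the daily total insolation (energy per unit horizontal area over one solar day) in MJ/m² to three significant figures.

45.7 MJ/m²

cos h₀ = −tan(-53.4°) tan(-8.400°) = -0.1988, h₀ = 1.7710 rad.
Bracket: h₀ sin ϕ sin δ + cos ϕ cos δ sin h₀ = 1.7710×-0.80282×-0.14608 + 0.59622×0.98927×0.98003 = 0.207696 + 0.578044 = 0.785740.
Q̄ = (S_0/π) × [bracket] = (1438/π) × 0.785740 = 359.66 W/m².
Daily total = Q̄ × 35.30 h × 3600 s/h = 359.66 × 35.30 × 3600 / 10⁶ = 45.71 MJ/m².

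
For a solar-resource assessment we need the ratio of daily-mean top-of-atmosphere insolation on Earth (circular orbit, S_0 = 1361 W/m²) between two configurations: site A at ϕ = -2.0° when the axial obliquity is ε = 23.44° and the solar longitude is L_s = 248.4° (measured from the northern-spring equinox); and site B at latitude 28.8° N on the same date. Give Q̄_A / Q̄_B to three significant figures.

— Configuration A (ϕ=-2.0°):
Solar declination: sin δ = sin ε · sin L_s = sin 23.44° × sin 248.4° = -0.36985, so δ = -21.707°.
cos h₀ = −tan(-2.0°) tan(-21.707°) = -0.0139, h₀ = 1.5847 rad.
Bracket: h₀ sin ϕ sin δ + cos ϕ cos δ sin h₀ = 1.5847×-0.03490×-0.36985 + 0.99939×0.92909×0.99990 = 0.020455 + 0.928430 = 0.948885.
Q̄ = (S_0/π) × [bracket] = (1361/π) × 0.948885 = 411.08 W/m².
— Configuration B (ϕ=+28.8°):
cos h₀ = −tan(+28.8°) tan(-21.707°) = 0.2188, h₀ = 1.3502 rad.
Bracket: h₀ sin ϕ sin δ + cos ϕ cos δ sin h₀ = 1.3502×0.48175×-0.36985 + 0.87631×0.92909×0.97576 = -0.240572 + 0.794435 = 0.553863.
Q̄ = (S_0/π) × [bracket] = (1361/π) × 0.553863 = 239.94 W/m².
Ratio Q̄_A / Q̄_B = 411.08 / 239.94 = 1.713.

Q̄_A / Q̄_B ≈ 1.71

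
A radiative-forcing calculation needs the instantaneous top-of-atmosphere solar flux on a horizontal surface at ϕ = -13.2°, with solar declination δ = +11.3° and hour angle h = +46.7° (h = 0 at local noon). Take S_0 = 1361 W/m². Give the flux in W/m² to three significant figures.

830 W/m²

cos θ_z = sin ϕ sin δ + cos ϕ cos δ cos h = -0.044744 + 0.654755 = 0.610011.
Flux = S_0 · cos θ_z = 1361 × 0.610011 = 830.2 W/m².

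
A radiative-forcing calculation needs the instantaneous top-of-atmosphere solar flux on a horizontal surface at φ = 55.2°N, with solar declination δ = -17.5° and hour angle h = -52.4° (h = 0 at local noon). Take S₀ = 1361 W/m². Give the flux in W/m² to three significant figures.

116 W/m²

cos θ_z = sin φ sin δ + cos φ cos δ cos h = -0.246924 + 0.332102 = 0.085178.
Flux = S₀ · cos θ_z = 1361 × 0.085178 = 115.9 W/m².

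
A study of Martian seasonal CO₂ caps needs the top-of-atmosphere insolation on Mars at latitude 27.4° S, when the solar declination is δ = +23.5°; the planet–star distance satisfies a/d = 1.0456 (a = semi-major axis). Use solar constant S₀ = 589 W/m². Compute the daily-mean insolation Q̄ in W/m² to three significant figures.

cos H₀ = −tan(-27.4°) tan(+23.500°) = 0.2254, H₀ = 1.3435 rad.
Bracket: H₀ sin φ sin δ + cos φ cos δ sin H₀ = 1.3435×-0.46020×0.39875 + 0.88782×0.91706×0.97427 = -0.246539 + 0.793235 = 0.546696.
Inverse-square distance factor (a/d)² = 1.0456² = 1.093279.
Q̄ = (S₀/π) × 1.093279 × [bracket] = (589/π) × 1.093279 × 0.546696 = 112.1 W/m².

Q̄ ≈ 112 W/m²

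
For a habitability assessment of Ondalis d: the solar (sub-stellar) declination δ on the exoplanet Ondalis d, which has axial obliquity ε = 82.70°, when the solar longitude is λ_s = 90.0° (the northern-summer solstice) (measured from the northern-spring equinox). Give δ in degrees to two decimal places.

sin δ = sin ε · sin λ_s = sin 82.70° × sin 90.0° = 0.991894.
δ = arcsin(0.991894) = +82.70°.

δ = +82.70°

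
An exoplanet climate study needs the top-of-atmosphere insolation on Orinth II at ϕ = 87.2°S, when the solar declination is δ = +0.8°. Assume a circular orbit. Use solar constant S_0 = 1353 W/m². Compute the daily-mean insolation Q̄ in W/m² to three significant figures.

Q̄ ≈ 12.5 W/m²

cos h₀ = −tan(-87.2°) tan(+0.800°) = 0.2855, h₀ = 1.2813 rad.
Bracket: h₀ sin ϕ sin δ + cos ϕ cos δ sin h₀ = 1.2813×-0.99881×0.01396 + 0.04885×0.99990×0.95838 = -0.017866 + 0.046812 = 0.028946.
Q̄ = (S_0/π) × [bracket] = (1353/π) × 0.028946 = 12.47 W/m².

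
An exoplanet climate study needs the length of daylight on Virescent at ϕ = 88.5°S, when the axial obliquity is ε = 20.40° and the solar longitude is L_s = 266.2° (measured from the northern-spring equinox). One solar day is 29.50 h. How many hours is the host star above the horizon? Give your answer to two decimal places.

Solar declination: sin δ = sin ε · sin L_s = sin 20.40° × sin 266.2° = -0.34781, so δ = -20.353°.
Sunrise equation: cos h₀ = −tan ϕ · tan δ = -14.1666 ≤ −1, so the host star never sets (polar day) and h₀ = π.
Daylight = 2h₀/(2π) × 29.50 h = (3.1416/π) × 29.50 = 29.50 h.

29.50 h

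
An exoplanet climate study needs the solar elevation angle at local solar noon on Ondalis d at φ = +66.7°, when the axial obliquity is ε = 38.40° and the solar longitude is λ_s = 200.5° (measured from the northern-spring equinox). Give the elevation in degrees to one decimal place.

10.7°

Solar declination: sin δ = sin ε · sin λ_s = sin 38.40° × sin 200.5° = -0.21753, so δ = -12.564°.
At local noon the hour angle is zero, so the zenith angle equals |φ − δ| = |+66.7° − (-12.564°)| = 79.264°.
Elevation = 90° − 79.264° = 10.7°.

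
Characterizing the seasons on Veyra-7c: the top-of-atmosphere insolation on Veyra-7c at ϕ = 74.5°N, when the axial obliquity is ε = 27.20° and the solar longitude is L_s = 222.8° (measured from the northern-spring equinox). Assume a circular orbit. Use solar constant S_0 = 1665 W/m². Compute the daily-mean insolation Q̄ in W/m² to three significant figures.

Q̄ ≈ 0.00 W/m²

Solar declination: sin δ = sin ε · sin L_s = sin 27.20° × sin 222.8° = -0.31057, so δ = -18.094°.
cos h₀ = −tan(+74.5°) tan(-18.094°) = 1.1781 ≥ 1 ⇒ polar night, h₀ = 0 and Q̄ = 0.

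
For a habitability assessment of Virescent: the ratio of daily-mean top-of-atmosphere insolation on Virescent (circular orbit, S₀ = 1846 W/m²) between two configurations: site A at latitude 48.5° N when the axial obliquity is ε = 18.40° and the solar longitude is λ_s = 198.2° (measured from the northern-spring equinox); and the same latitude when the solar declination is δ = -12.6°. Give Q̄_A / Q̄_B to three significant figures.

Q̄_A / Q̄_B ≈ 1.33

— Configuration A (φ=+48.5°):
Solar declination: sin δ = sin ε · sin λ_s = sin 18.40° × sin 198.2° = -0.09859, so δ = -5.658°.
cos H₀ = −tan(+48.5°) tan(-5.658°) = 0.1120, H₀ = 1.4586 rad.
Bracket: H₀ sin φ sin δ + cos φ cos δ sin H₀ = 1.4586×0.74896×-0.09859 + 0.66262×0.99513×0.99371 = -0.107703 + 0.655245 = 0.547542.
Q̄ = (S₀/π) × [bracket] = (1846/π) × 0.547542 = 321.74 W/m².
— Configuration B (φ=+48.5°):
cos H₀ = −tan(+48.5°) tan(-12.600°) = 0.2527, H₀ = 1.3154 rad.
Bracket: H₀ sin φ sin δ + cos φ cos δ sin H₀ = 1.3154×0.74896×-0.21814 + 0.66262×0.97592×0.96756 = -0.214908 + 0.625686 = 0.410778.
Q̄ = (S₀/π) × [bracket] = (1846/π) × 0.410778 = 241.37 W/m².
Ratio Q̄_A / Q̄_B = 321.74 / 241.37 = 1.333.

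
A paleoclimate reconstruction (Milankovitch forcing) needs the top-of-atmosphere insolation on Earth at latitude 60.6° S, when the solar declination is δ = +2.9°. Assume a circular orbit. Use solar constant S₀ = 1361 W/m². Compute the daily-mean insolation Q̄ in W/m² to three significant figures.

cos H₀ = −tan(-60.6°) tan(+2.900°) = 0.0899, H₀ = 1.4808 rad.
Bracket: H₀ sin φ sin δ + cos φ cos δ sin H₀ = 1.4808×-0.87121×0.05059 + 0.49090×0.99872×0.99595 = -0.065266 + 0.488286 = 0.423020.
Q̄ = (S₀/π) × [bracket] = (1361/π) × 0.423020 = 183.3 W/m².

Q̄ ≈ 183 W/m²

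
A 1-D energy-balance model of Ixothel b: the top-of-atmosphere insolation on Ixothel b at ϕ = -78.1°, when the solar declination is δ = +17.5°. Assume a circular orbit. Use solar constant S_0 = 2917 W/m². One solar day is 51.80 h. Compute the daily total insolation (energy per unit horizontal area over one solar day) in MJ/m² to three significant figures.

cos h₀ = −tan(-78.1°) tan(+17.500°) = 1.4962 ≥ 1 ⇒ polar night, h₀ = 0 and Q̄ = 0.
Daily total = Q̄ × 51.80 h × 3600 s/h = 0.00 MJ/m².

0.00 MJ/m²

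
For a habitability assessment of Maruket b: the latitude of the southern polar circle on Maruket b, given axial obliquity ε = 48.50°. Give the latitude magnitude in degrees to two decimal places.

The polar circle is the lowest latitude that experiences at least one full rotation of continuous darkness at the northern-summer solstice; it lies at |ϕ| = 90° − ε = 90° − 48.50° = 41.50°.

41.50°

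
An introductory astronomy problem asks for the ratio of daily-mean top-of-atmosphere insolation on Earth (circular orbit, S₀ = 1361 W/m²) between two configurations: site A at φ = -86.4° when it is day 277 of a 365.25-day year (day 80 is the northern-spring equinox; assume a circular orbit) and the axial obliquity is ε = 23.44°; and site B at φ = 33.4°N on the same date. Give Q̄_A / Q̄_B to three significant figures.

Q̄_A / Q̄_B ≈ 0.408

— Configuration A (φ=-86.4°):
Solar longitude: λ_s = 360° × (277 − 80)/365.25 = 194.168°.
sin δ = sin 23.44° × sin 194.168° = -0.09737, so δ = -5.588°.
cos H₀ = −tan(-86.4°) tan(-5.588°) = -1.5550 ≤ −1 ⇒ polar day, H₀ = π.
Bracket: H₀ sin φ sin δ + cos φ cos δ sin H₀ = 3.1416×-0.99803×-0.09737 + 0.06279×0.99525×0.00000 = 0.305295 + 0.000000 = 0.305295.
Q̄ = (S₀/π) × [bracket] = (1361/π) × 0.305295 = 132.26 W/m².
— Configuration B (φ=+33.4°):
cos H₀ = −tan(+33.4°) tan(-5.588°) = 0.0645, H₀ = 1.5062 rad.
Bracket: H₀ sin φ sin δ + cos φ cos δ sin H₀ = 1.5062×0.55048×-0.09737 + 0.83485×0.99525×0.99792 = -0.080733 + 0.829156 = 0.748423.
Q̄ = (S₀/π) × [bracket] = (1361/π) × 0.748423 = 324.23 W/m².
Ratio Q̄_A / Q̄_B = 132.26 / 324.23 = 0.4079.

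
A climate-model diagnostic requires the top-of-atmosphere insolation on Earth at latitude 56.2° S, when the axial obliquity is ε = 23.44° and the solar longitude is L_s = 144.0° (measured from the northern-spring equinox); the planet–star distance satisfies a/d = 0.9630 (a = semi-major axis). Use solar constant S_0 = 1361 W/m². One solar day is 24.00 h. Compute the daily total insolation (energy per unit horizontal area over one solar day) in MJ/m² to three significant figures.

Solar declination: sin δ = sin ε · sin L_s = sin 23.44° × sin 144.0° = 0.23381, so δ = +13.522°.
cos h₀ = −tan(-56.2°) tan(+13.522°) = 0.3592, h₀ = 1.2034 rad.
Bracket: h₀ sin ϕ sin δ + cos ϕ cos δ sin h₀ = 1.2034×-0.83098×0.23381 + 0.55630×0.97228×0.93325 = -0.233810 + 0.504776 = 0.270966.
Inverse-square distance factor (a/d)² = 0.9630² = 0.927369.
Q̄ = (S_0/π) × 0.927369 × [bracket] = (1361/π) × 0.927369 × 0.270966 = 108.86 W/m².
Daily total = Q̄ × 24.00 h × 3600 s/h = 108.86 × 24.00 × 3600 / 10⁶ = 9.406 MJ/m².

9.41 MJ/m²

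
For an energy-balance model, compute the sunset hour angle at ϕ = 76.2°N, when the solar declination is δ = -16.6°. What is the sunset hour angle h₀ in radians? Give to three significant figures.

h₀ = 0.00 rad

cos h₀ = −tan ϕ · tan δ = 1.2137 ≥ 1, so the Sun never rises (polar night) and h₀ = 0.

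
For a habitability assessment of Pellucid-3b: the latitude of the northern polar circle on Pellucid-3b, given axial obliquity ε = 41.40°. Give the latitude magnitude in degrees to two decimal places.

The polar circle is the lowest latitude that experiences at least one full rotation of continuous daylight at the northern-summer solstice; it lies at |φ| = 90° − ε = 90° − 41.40° = 48.60°.

48.60°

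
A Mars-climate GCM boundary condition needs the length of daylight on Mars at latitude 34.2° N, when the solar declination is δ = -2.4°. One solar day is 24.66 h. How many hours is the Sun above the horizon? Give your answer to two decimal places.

12.11 h

cos h₀ = −tan ϕ · tan δ = −tan(+34.2°) × tan(-2.400°) = 0.0285, so h₀ = 1.5423 rad = 88.37°.
Daylight = 2h₀/(2π) × 24.66 h = (1.5423/π) × 24.66 = 12.11 h.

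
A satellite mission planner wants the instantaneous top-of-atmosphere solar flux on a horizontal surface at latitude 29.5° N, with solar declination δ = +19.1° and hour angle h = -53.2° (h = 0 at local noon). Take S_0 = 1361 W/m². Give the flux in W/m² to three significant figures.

890 W/m²

cos θ_z = sin ϕ sin δ + cos ϕ cos δ cos h = 0.161130 + 0.492662 = 0.653792.
Flux = S_0 · cos θ_z = 1361 × 0.653792 = 889.8 W/m².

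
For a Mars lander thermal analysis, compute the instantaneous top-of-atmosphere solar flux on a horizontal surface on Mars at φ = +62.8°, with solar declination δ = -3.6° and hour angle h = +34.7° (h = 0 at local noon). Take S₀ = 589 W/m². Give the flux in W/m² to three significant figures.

cos θ_z = sin φ sin δ + cos φ cos δ cos h = -0.055847 + 0.375059 = 0.319212.
Flux = S₀ · cos θ_z = 589 × 0.319212 = 188.0 W/m².

188 W/m²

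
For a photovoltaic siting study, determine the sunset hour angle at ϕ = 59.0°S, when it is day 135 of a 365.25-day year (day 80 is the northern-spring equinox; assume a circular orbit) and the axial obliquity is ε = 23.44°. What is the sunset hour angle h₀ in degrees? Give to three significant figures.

Solar longitude: L_s = 360° × (135 − 80)/365.25 = 54.209°.
sin δ = sin 23.44° × sin 54.209° = 0.32267, so δ = +18.824°.
cos h₀ = −tan ϕ · tan δ = −tan(-59.0°) × tan(+18.824°) = 0.5674, so h₀ = 0.9675 rad = 55.43°.

h₀ = 55.4°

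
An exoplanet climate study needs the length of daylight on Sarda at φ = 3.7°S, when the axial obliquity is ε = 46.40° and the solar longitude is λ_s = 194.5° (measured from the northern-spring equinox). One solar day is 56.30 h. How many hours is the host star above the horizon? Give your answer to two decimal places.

28.36 h

Solar declination: sin δ = sin ε · sin λ_s = sin 46.40° × sin 194.5° = -0.18132, so δ = -10.447°.
cos H₀ = −tan φ · tan δ = −tan(-3.7°) × tan(-10.447°) = -0.0119, so H₀ = 1.5827 rad = 90.68°.
Daylight = 2H₀/(2π) × 56.30 h = (1.5827/π) × 56.30 = 28.36 h.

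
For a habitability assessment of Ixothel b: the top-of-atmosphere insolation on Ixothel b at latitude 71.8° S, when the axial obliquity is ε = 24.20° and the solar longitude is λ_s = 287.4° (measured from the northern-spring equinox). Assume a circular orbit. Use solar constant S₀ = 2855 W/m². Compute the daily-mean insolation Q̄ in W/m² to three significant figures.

Solar declination: sin δ = sin ε · sin λ_s = sin 24.20° × sin 287.4° = -0.39117, so δ = -23.027°.
cos H₀ = −tan(-71.8°) tan(-23.027°) = -1.2927 ≤ −1 ⇒ polar day, H₀ = π.
Bracket: H₀ sin φ sin δ + cos φ cos δ sin H₀ = 3.1416×-0.94997×-0.39117 + 0.31233×0.92032×0.00000 = 1.167418 + 0.000000 = 1.167418.
Q̄ = (S₀/π) × [bracket] = (2855/π) × 1.167418 = 1061 W/m².

Q̄ ≈ 1.06e+03 W/m²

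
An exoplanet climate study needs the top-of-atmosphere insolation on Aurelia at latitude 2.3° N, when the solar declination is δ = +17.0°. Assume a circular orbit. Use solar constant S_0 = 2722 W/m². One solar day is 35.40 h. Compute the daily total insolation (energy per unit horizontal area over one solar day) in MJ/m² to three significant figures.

cos h₀ = −tan(+2.3°) tan(+17.000°) = -0.0123, h₀ = 1.5831 rad.
Bracket: h₀ sin ϕ sin δ + cos ϕ cos δ sin h₀ = 1.5831×0.04013×0.29237 + 0.99919×0.95630×0.99992 = 0.018574 + 0.955449 = 0.974023.
Q̄ = (S_0/π) × [bracket] = (2722/π) × 0.974023 = 843.93 W/m².
Daily total = Q̄ × 35.40 h × 3600 s/h = 843.93 × 35.40 × 3600 / 10⁶ = 107.6 MJ/m².

108 MJ/m²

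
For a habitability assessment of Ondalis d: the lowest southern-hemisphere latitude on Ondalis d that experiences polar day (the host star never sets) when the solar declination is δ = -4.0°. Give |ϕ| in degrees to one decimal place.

Polar day requires cos h₀ = −tan ϕ tan δ ≤ −1, i.e. tan ϕ tan δ ≥ 1.
The boundary is |tan ϕ| · |tan δ| = 1, so |ϕ| = 90° − |δ| = 90° − 4.0° = 86.0° in the southern hemisphere.

|ϕ| = 86.0°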